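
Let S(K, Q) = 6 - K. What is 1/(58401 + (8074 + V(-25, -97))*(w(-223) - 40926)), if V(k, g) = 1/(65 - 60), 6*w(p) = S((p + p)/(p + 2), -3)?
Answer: -1105/365070949481 ≈ -3.0268e-9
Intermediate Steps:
w(p) = 1 - p/(3*(2 + p)) (w(p) = (6 - (p + p)/(p + 2))/6 = (6 - 2*p/(2 + p))/6 = 1 - p/(3*(2 + p)))
V(k, g) = ⅕ (V(k, g) = 1/5 = ⅕)
1/(58401 + (8074 + V(-25, -97))*(w(-223) - 40926)) = 1/(58401 + (8074 + ⅕)*(2*(3 - 223)/(3*(2 - 223)) - 40926)) = 1/(58401 + 40371*((⅔)*(-220)/(-221) - 40926)/5) = 1/(58401 + 40371*((⅔)*(-1/221)*(-220) - 40926)/5) = 1/(58401 + 40371*(440/663 - 40926)/5) = 1/(58401 + (40371/5)*(-27133498/663)) = 1/(58401 - 365135482586/1105) = 1/(-365070949481/1105) = -1105/365070949481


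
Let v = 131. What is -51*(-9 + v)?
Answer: -6222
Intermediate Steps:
-51*(-9 + v) = -51*(-9 + 131) = -51*122 = -6222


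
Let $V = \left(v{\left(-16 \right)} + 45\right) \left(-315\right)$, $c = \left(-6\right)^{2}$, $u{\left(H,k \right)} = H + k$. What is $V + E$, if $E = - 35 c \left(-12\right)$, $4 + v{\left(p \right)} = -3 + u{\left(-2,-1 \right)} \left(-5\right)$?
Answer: $-1575$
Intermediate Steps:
$v{\left(p \right)} = 8$ ($v{\left(p \right)} = -4 - \left(3 - \left(-2 - 1\right) \left(-5\right)\right) = -4 - -12 = -4 + \left(-3 + 15\right) = -4 + 12 = 8$)
$c = 36$
$V = -16695$ ($V = \left(8 + 45\right) \left(-315\right) = 53 \left(-315\right) = -16695$)
$E = 15120$ ($E = \left(-35\right) 36 \left(-12\right) = \left(-1260\right) \left(-12\right) = 15120$)
$V + E = -16695 + 15120 = -1575$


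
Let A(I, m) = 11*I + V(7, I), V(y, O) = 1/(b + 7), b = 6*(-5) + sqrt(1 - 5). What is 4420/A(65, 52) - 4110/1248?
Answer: 40928519815/14167401872 + 2210*I/68112509 ≈ 2.8889 + 3.2446e-5*I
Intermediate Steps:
b = -30 + 2*I (b = -30 + sqrt(-4) = -30 + 2*I ≈ -30.0 + 2.0*I)
V(y, O) = (-23 - 2*I)/533 (V(y, O) = 1/((-30 + 2*I) + 7) = 1/(-23 + 2*I) = (-23 - 2*I)/533)
A(I, m) = -23/533 + 11*I - 2*I/533 (A(I, m) = 11*I + (-23/533 - 2*I/533) = -23/533 + 11*I - 2*I/533)
4420/A(65, 52) - 4110/1248 = 4420/(-23/533 + 11*65 - 2*I/533) - 4110/1248 = 4420/(-23/533 + 715 - 2*I/533) - 4110*1/1248 = 4420/(381072/533 - 2*I/533) - 685/208 = 4420*(533*(381072/533 + 2*I/533)/272450036) - 685/208 = 588965*(381072/533 + 2*I/533)/68112509 - 685/208 = -685/208 + 588965*(381072/533 + 2*I/533)/68112509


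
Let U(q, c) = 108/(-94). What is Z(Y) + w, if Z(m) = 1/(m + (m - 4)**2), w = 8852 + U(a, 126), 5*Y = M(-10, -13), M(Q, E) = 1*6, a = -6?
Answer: 94014915/10622 ≈ 8851.0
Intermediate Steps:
U(q, c) = -54/47 (U(q, c) = 108*(-1/94) = -54/47)
M(Q, E) = 6
Y = 6/5 (Y = (1/5)*6 = 6/5 ≈ 1.2000)
w = 415990/47 (w = 8852 - 54/47 = 415990/47 ≈ 8850.8)
Z(m) = 1/(m + (-4 + m)**2)
Z(Y) + w = 1/(6/5 + (-4 + 6/5)**2) + 415990/47 = 1/(6/5 + (-14/5)**2) + 415990/47 = 1/(6/5 + 196/25) + 415990/47 = 1/(226/25) + 415990/47 = 25/226 + 415990/47 = 94014915/10622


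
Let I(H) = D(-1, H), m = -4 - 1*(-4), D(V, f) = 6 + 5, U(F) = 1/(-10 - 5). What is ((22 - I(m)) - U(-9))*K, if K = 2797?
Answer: 464302/15 ≈ 30953.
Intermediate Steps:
U(F) = -1/15 (U(F) = 1/(-15) = -1/15)
D(V, f) = 11
m = 0 (m = -4 + 4 = 0)
I(H) = 11
((22 - I(m)) - U(-9))*K = ((22 - 1*11) - 1*(-1/15))*2797 = ((22 - 11) + 1/15)*2797 = (11 + 1/15)*2797 = (166/15)*2797 = 464302/15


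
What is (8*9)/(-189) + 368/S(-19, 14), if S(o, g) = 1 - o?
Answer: 1892/105 ≈ 18.019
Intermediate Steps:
(8*9)/(-189) + 368/S(-19, 14) = (8*9)/(-189) + 368/(1 - 1*(-19)) = 72*(-1/189) + 368/(1 + 19) = -8/21 + 368/20 = -8/21 + 368*(1/20) = -8/21 + 92/5 = 1892/105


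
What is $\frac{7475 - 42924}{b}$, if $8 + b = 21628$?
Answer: $- \frac{35449}{21620} \approx -1.6396$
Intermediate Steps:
$b = 21620$ ($b = -8 + 21628 = 21620$)
$\frac{7475 - 42924}{b} = \frac{7475 - 42924}{21620} = \left(7475 - 42924\right) \frac{1}{21620} = \left(-35449\right) \frac{1}{21620} = - \frac{35449}{21620}$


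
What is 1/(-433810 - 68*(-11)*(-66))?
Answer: -1/483178 ≈ -2.0696e-6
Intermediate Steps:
1/(-433810 - 68*(-11)*(-66)) = 1/(-433810 + 748*(-66)) = 1/(-433810 - 49368) = 1/(-483178) = -1/483178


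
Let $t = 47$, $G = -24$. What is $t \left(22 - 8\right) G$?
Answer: $-15792$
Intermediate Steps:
$t \left(22 - 8\right) G = 47 \left(22 - 8\right) \left(-24\right) = 47 \cdot 14 \left(-24\right) = 658 \left(-24\right) = -15792$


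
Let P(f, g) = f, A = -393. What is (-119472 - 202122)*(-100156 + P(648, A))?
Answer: 32001175752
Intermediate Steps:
(-119472 - 202122)*(-100156 + P(648, A)) = (-119472 - 202122)*(-100156 + 648) = -321594*(-99508) = 32001175752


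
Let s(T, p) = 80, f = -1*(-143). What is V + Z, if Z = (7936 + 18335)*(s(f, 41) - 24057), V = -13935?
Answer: -629913702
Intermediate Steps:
f = 143
Z = -629899767 (Z = (7936 + 18335)*(80 - 24057) = 26271*(-23977) = -629899767)
V + Z = -13935 - 629899767 = -629913702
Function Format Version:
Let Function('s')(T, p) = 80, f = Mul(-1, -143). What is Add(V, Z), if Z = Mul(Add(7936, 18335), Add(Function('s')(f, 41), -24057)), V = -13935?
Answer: -629913702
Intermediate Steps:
f = 143
Z = -629899767 (Z = Mul(Add(7936, 18335), Add(80, -24057)) = Mul(26271, -23977) = -629899767)
Add(V, Z) = Add(-13935, -629899767) = -629913702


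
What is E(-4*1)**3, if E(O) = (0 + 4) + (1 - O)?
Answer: 729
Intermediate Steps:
E(O) = 5 - O (E(O) = 4 + (1 - O) = 5 - O)
E(-4*1)**3 = (5 - (-4))**3 = (5 - 1*(-4))**3 = (5 + 4)**3 = 9**3 = 729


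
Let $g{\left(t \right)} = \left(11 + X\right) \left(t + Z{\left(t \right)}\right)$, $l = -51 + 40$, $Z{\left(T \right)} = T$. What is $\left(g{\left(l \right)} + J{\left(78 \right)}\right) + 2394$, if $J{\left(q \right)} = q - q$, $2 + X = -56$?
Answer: $3428$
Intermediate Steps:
$X = -58$ ($X = -2 - 56 = -58$)
$l = -11$
$J{\left(q \right)} = 0$
$g{\left(t \right)} = - 94 t$ ($g{\left(t \right)} = \left(11 - 58\right) \left(t + t\right) = - 47 \cdot 2 t = - 94 t$)
$\left(g{\left(l \right)} + J{\left(78 \right)}\right) + 2394 = \left(\left(-94\right) \left(-11\right) + 0\right) + 2394 = \left(1034 + 0\right) + 2394 = 1034 + 2394 = 3428$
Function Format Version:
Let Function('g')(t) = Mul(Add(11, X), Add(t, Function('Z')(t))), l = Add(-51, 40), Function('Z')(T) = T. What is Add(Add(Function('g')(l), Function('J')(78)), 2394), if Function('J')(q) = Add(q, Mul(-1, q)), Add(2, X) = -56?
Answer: 3428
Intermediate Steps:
X = -58 (X = Add(-2, -56) = -58)
l = -11
Function('J')(q) = 0
Function('g')(t) = Mul(-94, t) (Function('g')(t) = Mul(Add(11, -58), Add(t, t)) = Mul(-47, Mul(2, t)) = Mul(-94, t))
Add(Add(Function('g')(l), Function('J')(78)), 2394) = Add(Add(Mul(-94, -11), 0), 2394) = Add(Add(1034, 0), 2394) = Add(1034, 2394) = 3428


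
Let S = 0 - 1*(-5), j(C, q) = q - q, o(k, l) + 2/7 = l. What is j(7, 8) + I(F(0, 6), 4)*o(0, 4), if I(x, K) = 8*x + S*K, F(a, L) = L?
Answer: 1768/7 ≈ 252.57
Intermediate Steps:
o(k, l) = -2/7 + l
j(C, q) = 0
S = 5 (S = 0 + 5 = 5)
I(x, K) = 5*K + 8*x (I(x, K) = 8*x + 5*K = 5*K + 8*x)
j(7, 8) + I(F(0, 6), 4)*o(0, 4) = 0 + (5*4 + 8*6)*(-2/7 + 4) = 0 + (20 + 48)*(26/7) = 0 + 68*(26/7) = 0 + 1768/7 = 1768/7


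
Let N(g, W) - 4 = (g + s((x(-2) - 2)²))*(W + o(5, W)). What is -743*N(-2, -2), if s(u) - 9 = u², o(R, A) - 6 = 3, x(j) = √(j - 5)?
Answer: 496324 - 124824*I*√7 ≈ 4.9632e+5 - 3.3025e+5*I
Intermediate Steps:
x(j) = √(-5 + j)
o(R, A) = 9 (o(R, A) = 6 + 3 = 9)
s(u) = 9 + u²
N(g, W) = 4 + (9 + W)*(9 + g + (-2 + I*√7)⁴) (N(g, W) = 4 + (g + (9 + ((√(-5 - 2) - 2)²)²))*(W + 9) = 4 + (g + (9 + ((√(-7) - 2)²)²))*(9 + W) = 4 + (g + (9 + ((I*√7 - 2)²)²))*(9 + W) = 4 + (g + (9 + ((-2 + I*√7)²)²))*(9 + W) = 4 + (g + (9 + (-2 + I*√7)⁴))*(9 + W) = 4 + (9 + g + (-2 + I*√7)⁴)*(9 + W) = 4 + (9 + W)*(9 + g + (-2 + I*√7)⁴))
-743*N(-2, -2) = -743*(-842 - 94*(-2) + 9*(-2) - 2*(-2) + 216*I*√7 + 24*I*(-2)*√7) = -743*(-842 + 188 - 18 + 4 + 216*I*√7 - 48*I*√7) = -743*(-668 + 168*I*√7) = 496324 - 124824*I*√7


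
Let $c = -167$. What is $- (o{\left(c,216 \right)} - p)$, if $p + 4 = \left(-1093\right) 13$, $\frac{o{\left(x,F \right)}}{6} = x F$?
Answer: $202219$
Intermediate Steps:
$o{\left(x,F \right)} = 6 F x$ ($o{\left(x,F \right)} = 6 x F = 6 F x$)
$p = -14213$ ($p = -4 - 14209 = -14213$)
$- (o{\left(c,216 \right)} - p) = - (6 \cdot 216 \left(-167\right) - -14213) = - (-216432 + 14213) = \left(-1\right) \left(-202219\right) = 202219$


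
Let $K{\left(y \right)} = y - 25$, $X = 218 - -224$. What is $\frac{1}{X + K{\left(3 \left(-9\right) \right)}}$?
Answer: $\frac{1}{390} \approx 0.0025641$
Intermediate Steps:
$X = 442$ ($X = 218 + 224 = 442$)
$K{\left(y \right)} = -25 + y$
$\frac{1}{X + K{\left(3 \left(-9\right) \right)}} = \frac{1}{442 + \left(-25 + 3 \left(-9\right)\right)} = \frac{1}{442 - 52} = \frac{1}{390}$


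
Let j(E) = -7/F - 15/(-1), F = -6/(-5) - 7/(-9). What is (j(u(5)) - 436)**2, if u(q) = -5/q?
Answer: 1427630656/7921 ≈ 1.8023e+5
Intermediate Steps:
F = 89/45 (F = -6*(-1/5) - 7*(-1/9) = 6/5 + 7/9 = 89/45 ≈ 1.9778)
j(E) = 1020/89 (j(E) = -7/89/45 - 15/(-1) = -7*45/89 - 15*(-1) = -315/89 + 15 = 1020/89)
(j(u(5)) - 436)**2 = (1020/89 - 436)**2 = (-37784/89)**2 = 1427630656/7921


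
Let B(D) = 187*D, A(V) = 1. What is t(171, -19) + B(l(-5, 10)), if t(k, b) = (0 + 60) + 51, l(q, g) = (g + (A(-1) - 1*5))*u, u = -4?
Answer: -4377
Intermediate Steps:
l(q, g) = 16 - 4*g (l(q, g) = (g + (1 - 1*5))*(-4) = (g + (1 - 5))*(-4) = (g - 4)*(-4) = (-4 + g)*(-4) = 16 - 4*g)
t(k, b) = 111 (t(k, b) = 60 + 51 = 111)
t(171, -19) + B(l(-5, 10)) = 111 + 187*(16 - 4*10) = 111 + 187*(16 - 40) = 111 + 187*(-24) = 111 - 4488 = -4377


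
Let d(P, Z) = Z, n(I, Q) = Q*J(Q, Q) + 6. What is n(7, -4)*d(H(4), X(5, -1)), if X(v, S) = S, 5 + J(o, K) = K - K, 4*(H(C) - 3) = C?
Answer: -26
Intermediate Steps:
H(C) = 3 + C/4
J(o, K) = -5 (J(o, K) = -5 + (K - K) = -5 + 0 = -5)
n(I, Q) = 6 - 5*Q (n(I, Q) = Q*(-5) + 6 = -5*Q + 6 = 6 - 5*Q)
n(7, -4)*d(H(4), X(5, -1)) = (6 - 5*(-4))*(-1) = (6 + 20)*(-1) = 26*(-1) = -26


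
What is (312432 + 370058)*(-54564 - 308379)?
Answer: -247704968070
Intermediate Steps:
(312432 + 370058)*(-54564 - 308379) = 682490*(-362943) = -247704968070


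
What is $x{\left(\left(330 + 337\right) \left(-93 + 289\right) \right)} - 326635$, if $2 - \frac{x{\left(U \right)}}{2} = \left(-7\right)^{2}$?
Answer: $-326729$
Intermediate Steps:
$x{\left(U \right)} = -94$ ($x{\left(U \right)} = 4 - 2 \left(-7\right)^{2} = 4 - 98 = -94$)
$x{\left(\left(330 + 337\right) \left(-93 + 289\right) \right)} - 326635 = -94 - 326635 = -326729$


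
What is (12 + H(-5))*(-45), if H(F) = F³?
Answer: 5085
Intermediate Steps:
(12 + H(-5))*(-45) = (12 + (-5)³)*(-45) = (12 - 125)*(-45) = -113*(-45) = 5085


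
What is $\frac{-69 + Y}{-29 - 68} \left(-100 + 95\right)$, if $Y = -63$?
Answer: $- \frac{660}{97} \approx -6.8041$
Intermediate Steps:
$\frac{-69 + Y}{-29 - 68} \left(-100 + 95\right) = \frac{-69 - 63}{-29 - 68} \left(-100 + 95\right) = - \frac{132}{-97} \left(-5\right) = \left(-132\right) \left(- \frac{1}{97}\right) \left(-5\right) = \frac{132}{97} \left(-5\right) = - \frac{660}{97}$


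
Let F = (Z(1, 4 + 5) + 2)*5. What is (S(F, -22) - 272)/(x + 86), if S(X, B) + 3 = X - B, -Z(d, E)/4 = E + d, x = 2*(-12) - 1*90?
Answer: 443/28 ≈ 15.821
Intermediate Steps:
x = -114 (x = -24 - 90 = -114)
Z(d, E) = -4*E - 4*d (Z(d, E) = -4*(E + d) = -4*E - 4*d)
F = -190 (F = ((-4*(4 + 5) - 4*1) + 2)*5 = ((-4*9 - 4) + 2)*5 = ((-36 - 4) + 2)*5 = (-40 + 2)*5 = -38*5 = -190)
S(X, B) = -3 + X - B (S(X, B) = -3 + (X - B) = -3 + X - B)
(S(F, -22) - 272)/(x + 86) = ((-3 - 190 - 1*(-22)) - 272)/(-114 + 86) = ((-3 - 190 + 22) - 272)/(-28) = (-171 - 272)*(-1/28) = -443*(-1/28) = 443/28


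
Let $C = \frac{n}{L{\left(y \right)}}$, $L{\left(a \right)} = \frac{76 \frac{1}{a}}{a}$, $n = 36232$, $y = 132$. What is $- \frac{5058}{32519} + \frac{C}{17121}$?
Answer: $\frac{1710239194302}{3526132727} \approx 485.02$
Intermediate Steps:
$L{\left(a \right)} = \frac{76}{a^{2}}$
$C = \frac{157826592}{19}$ ($C = \frac{36232}{76 \cdot \frac{1}{17424}} = \frac{36232}{\frac{19}{4356}} = 36232 \cdot \frac{4356}{19} = \frac{157826592}{19} \approx 8.3067 \cdot 10^{6}$)
$- \frac{5058}{32519} + \frac{C}{17121} = - \frac{5058}{32519} + \frac{157826592}{19 \cdot 17121} = \left(-5058\right) \frac{1}{32519} + \frac{157826592}{19} \cdot \frac{1}{17121} = - \frac{5058}{32519} + \frac{52608864}{108433} = \frac{1710239194302}{3526132727}$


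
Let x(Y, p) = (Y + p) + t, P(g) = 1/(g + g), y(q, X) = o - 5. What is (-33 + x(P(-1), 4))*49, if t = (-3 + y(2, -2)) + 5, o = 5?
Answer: -2695/2 ≈ -1347.5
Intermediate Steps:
y(q, X) = 0 (y(q, X) = 5 - 5 = 0)
t = 2 (t = (-3 + 0) + 5 = -3 + 5 = 2)
P(g) = 1/(2*g)
x(Y, p) = 2 + Y + p (x(Y, p) = (Y + p) + 2 = 2 + Y + p)
(-33 + x(P(-1), 4))*49 = (-33 + (2 + (½)/(-1) + 4))*49 = (-33 + (2 + (½)*(-1) + 4))*49 = (-33 + (2 - ½ + 4))*49 = (-33 + 11/2)*49 = -55/2*49 = -2695/2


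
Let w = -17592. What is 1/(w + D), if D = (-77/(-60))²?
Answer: -3600/63325271 ≈ -5.6849e-5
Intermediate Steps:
D = 5929/3600 (D = (-77*(-1/60))² = (77/60)² = 5929/3600 ≈ 1.6469)
1/(w + D) = 1/(-17592 + 5929/3600) = 1/(-63325271/3600) = -3600/63325271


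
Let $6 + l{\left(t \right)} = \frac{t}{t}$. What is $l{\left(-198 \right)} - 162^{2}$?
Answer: $-26249$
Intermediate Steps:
$l{\left(t \right)} = -5$ ($l{\left(t \right)} = -6 + \frac{t}{t} = -6 + 1 = -5$)
$l{\left(-198 \right)} - 162^{2} = -5 - 162^{2} = -5 - 26244 = -26249$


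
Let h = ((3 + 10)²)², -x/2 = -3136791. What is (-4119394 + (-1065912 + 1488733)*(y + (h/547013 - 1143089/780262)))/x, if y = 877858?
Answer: 7543868525772584246289/127507105892383252 ≈ 59164.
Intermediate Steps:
x = 6273582 (x = -2*(-3136791) = 6273582)
h = 28561 (h = (13²)² = 169² = 28561)
(-4119394 + (-1065912 + 1488733)*(y + (h/547013 - 1143089/780262)))/x = (-4119394 + (-1065912 + 1488733)*(877858 + (28561/547013 - 1143089/780262)))/6273582 = (-4119394 + 422821*(877858 + (28561*(1/547013) - 1143089*1/780262)))*(1/6273582) = (-4119394 + 422821*(877858 + (28561/547013 - 1143089/780262)))*(1/6273582) = (-4119394 + 422821*(877858 - 602999480175/426813457406))*(1/6273582) = (-4119394 + 422821*(374681005092036173/426813457406))*(1/6273582) = (-4119394 + 22631856750574260957719/60973351058)*(1/6273582) = (22631605577317752738867/60973351058)*(1/6273582) = 7543868525772584246289/127507105892383252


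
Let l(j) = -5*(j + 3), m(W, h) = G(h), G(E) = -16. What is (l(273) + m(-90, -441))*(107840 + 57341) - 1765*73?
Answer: -230721521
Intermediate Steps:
m(W, h) = -16
l(j) = -15 - 5*j (l(j) = -5*(3 + j) = -15 - 5*j)
(l(273) + m(-90, -441))*(107840 + 57341) - 1765*73 = ((-15 - 5*273) - 16)*(107840 + 57341) - 1765*73 = ((-15 - 1365) - 16)*165181 - 128845 = (-1380 - 16)*165181 - 128845 = -1396*165181 - 128845 = -230592676 - 128845 = -230721521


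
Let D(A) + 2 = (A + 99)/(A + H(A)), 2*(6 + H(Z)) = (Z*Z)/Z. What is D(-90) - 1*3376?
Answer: -158769/47 ≈ -3378.1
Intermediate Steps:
H(Z) = -6 + Z/2 (H(Z) = -6 + ((Z*Z)/Z)/2 = -6 + (Z²/Z)/2 = -6 + Z/2)
D(A) = -2 + (99 + A)/(-6 + 3*A/2) (D(A) = -2 + (A + 99)/(A + (-6 + A/2)) = -2 + (99 + A)/(-6 + 3*A/2))
D(-90) - 1*3376 = 2*(111 - 2*(-90))/(3*(-4 - 90)) - 1*3376 = (⅔)*(111 + 180)/(-94) - 3376 = (⅔)*(-1/94)*291 - 3376 = -97/47 - 3376 = -158769/47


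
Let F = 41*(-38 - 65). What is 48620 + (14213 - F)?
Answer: 67056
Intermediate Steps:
F = -4223 (F = 41*(-103) = -4223)
48620 + (14213 - F) = 48620 + (14213 - 1*(-4223)) = 48620 + (14213 + 4223) = 48620 + 18436 = 67056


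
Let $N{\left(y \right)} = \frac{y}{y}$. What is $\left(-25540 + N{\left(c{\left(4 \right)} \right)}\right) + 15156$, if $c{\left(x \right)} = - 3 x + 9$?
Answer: $-10383$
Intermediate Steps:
$c{\left(x \right)} = 9 - 3 x$
$N{\left(y \right)} = 1$
$\left(-25540 + N{\left(c{\left(4 \right)} \right)}\right) + 15156 = \left(-25540 + 1\right) + 15156 = -25539 + 15156 = -10383$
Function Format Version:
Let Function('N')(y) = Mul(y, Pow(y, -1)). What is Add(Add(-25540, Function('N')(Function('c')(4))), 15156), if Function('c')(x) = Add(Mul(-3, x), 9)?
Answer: -10383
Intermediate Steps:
Function('c')(x) = Add(9, Mul(-3, x))
Function('N')(y) = 1
Add(Add(-25540, Function('N')(Function('c')(4))), 15156) = Add(Add(-25540, 1), 15156) = Add(-25539, 15156) = -10383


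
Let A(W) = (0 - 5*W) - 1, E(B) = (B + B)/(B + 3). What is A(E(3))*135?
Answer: -810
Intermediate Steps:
E(B) = 2*B/(3 + B) (E(B) = (2*B)/(3 + B) = 2*B/(3 + B))
A(W) = -1 - 5*W (A(W) = -5*W - 1 = -1 - 5*W)
A(E(3))*135 = (-1 - 10*3/(3 + 3))*135 = (-1 - 10*3/6)*135 = (-1 - 5*1)*135 = (-1 - 5)*135 = -6*135 = -810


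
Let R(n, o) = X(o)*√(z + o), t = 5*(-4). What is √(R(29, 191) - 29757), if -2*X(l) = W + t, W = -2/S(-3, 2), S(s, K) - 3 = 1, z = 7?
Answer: √(-119028 + 123*√22)/2 ≈ 172.08*I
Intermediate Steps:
S(s, K) = 4 (S(s, K) = 3 + 1 = 4)
W = -½ (W = -2/4 = -2*¼ = -½ ≈ -0.50000)
t = -20
X(l) = 41/4 (X(l) = -(-½ - 20)/2 = -½*(-41/2) = 41/4)
R(n, o) = 41*√(7 + o)/4
√(R(29, 191) - 29757) = √(41*√(7 + 191)/4 - 29757) = √(41*√198/4 - 29757) = √(41*(3*√22)/4 - 29757) = √(123*√22/4 - 29757) = √(-29757 + 123*√22/4)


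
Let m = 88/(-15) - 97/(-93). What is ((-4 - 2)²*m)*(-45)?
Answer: 242244/31 ≈ 7814.3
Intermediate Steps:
m = -2243/465 (m = 88*(-1/15) - 97*(-1/93) = -88/15 + 97/93 = -2243/465 ≈ -4.8237)
((-4 - 2)²*m)*(-45) = ((-4 - 2)²*(-2243/465))*(-45) = ((-6)²*(-2243/465))*(-45) = (36*(-2243/465))*(-45) = -26916/155*(-45) = 242244/31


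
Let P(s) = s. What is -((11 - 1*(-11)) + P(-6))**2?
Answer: -256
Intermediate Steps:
-((11 - 1*(-11)) + P(-6))**2 = -((11 - 1*(-11)) - 6)**2 = -((11 + 11) - 6)**2 = -(22 - 6)**2 = -1*16**2 = -1*256 = -256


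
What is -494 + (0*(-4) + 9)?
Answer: -485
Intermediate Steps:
-494 + (0*(-4) + 9) = -494 + (0 + 9) = -494 + 9 = -485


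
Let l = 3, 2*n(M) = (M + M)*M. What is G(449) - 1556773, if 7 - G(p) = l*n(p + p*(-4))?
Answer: -6999993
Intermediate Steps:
n(M) = M**2 (n(M) = ((M + M)*M)/2 = ((2*M)*M)/2 = (2*M**2)/2 = M**2)
G(p) = 7 - 27*p**2 (G(p) = 7 - 3*(p + p*(-4))**2 = 7 - 3*(p - 4*p)**2 = 7 - 3*(-3*p)**2 = 7 - 3*9*p**2 = 7 - 27*p**2)
G(449) - 1556773 = (7 - 27*449**2) - 1556773 = (7 - 27*201601) - 1556773 = (7 - 5443227) - 1556773 = -5443220 - 1556773 = -6999993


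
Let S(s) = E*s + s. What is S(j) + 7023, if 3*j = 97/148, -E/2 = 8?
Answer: 1038919/148 ≈ 7019.7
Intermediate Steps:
E = -16 (E = -2*8 = -16)
j = 97/444 (j = (97/148)/3 = (97*(1/148))/3 = (⅓)*(97/148) = 97/444 ≈ 0.21847)
S(s) = -15*s (S(s) = -16*s + s = -15*s)
S(j) + 7023 = -15*97/444 + 7023 = -485/148 + 7023 = 1038919/148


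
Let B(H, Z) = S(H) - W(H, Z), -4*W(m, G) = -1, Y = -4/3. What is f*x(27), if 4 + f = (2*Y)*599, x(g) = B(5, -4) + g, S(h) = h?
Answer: -152527/3 ≈ -50842.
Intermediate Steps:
Y = -4/3 (Y = -4*⅓ = -4/3 ≈ -1.3333)
W(m, G) = ¼ (W(m, G) = -¼*(-1) = ¼)
B(H, Z) = -¼ + H (B(H, Z) = H - 1*¼ = H - ¼ = -¼ + H)
x(g) = 19/4 + g (x(g) = (-¼ + 5) + g = 19/4 + g)
f = -4804/3 (f = -4 + (2*(-4/3))*599 = -4 - 8/3*599 = -4 - 4792/3 = -4804/3 ≈ -1601.3)
f*x(27) = -4804*(19/4 + 27)/3 = -4804/3*127/4 = -152527/3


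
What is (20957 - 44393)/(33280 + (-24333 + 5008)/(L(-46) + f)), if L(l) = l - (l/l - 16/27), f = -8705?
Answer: -5537645568/7864186415 ≈ -0.70416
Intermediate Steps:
L(l) = -11/27 + l (L(l) = l - (1 - 16*1/27) = l - (1 - 16/27) = l - 1*11/27 = l - 11/27 = -11/27 + l)
(20957 - 44393)/(33280 + (-24333 + 5008)/(L(-46) + f)) = (20957 - 44393)/(33280 + (-24333 + 5008)/((-11/27 - 46) - 8705)) = -23436/(33280 - 19325/(-1253/27 - 8705)) = -23436/(33280 - 19325/(-236288/27)) = -23436/(33280 - 19325*(-27/236288)) = -23436/(33280 + 521775/236288) = -23436/7864186415/236288 = -23436*236288/7864186415 = -5537645568/7864186415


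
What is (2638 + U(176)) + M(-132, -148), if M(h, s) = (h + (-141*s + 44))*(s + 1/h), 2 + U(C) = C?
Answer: -101401919/33 ≈ -3.0728e+6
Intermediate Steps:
U(C) = -2 + C
M(h, s) = (s + 1/h)*(44 + h - 141*s) (M(h, s) = (h + (44 - 141*s))*(s + 1/h) = (44 + h - 141*s)*(s + 1/h) = (s + 1/h)*(44 + h - 141*s))
(2638 + U(176)) + M(-132, -148) = (2638 + (-2 + 176)) + (44 - 141*(-148) - 132*(1 - 141*(-148)² + 44*(-148) - 132*(-148)))/(-132) = (2638 + 174) - (44 + 20868 - 132*(1 - 141*21904 - 6512 + 19536))/132 = 2812 - (44 + 20868 - 132*(1 - 3088464 - 6512 + 19536))/132 = 2812 - (44 + 20868 - 132*(-3075439))/132 = 2812 - (44 + 20868 + 405957948)/132 = 2812 - 1/132*405978860 = 2812 - 101494715/33 = -101401919/33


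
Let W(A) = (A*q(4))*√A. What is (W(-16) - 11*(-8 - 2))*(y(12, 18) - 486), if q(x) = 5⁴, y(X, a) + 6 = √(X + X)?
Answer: 20*(-11 + 4000*I)*(246 - √6) ≈ -53581.0 + 1.9484e+7*I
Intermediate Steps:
y(X, a) = -6 + √2*√X (y(X, a) = -6 + √(X + X) = -6 + √(2*X) = -6 + √2*√X)
q(x) = 625
W(A) = 625*A^(3/2) (W(A) = (A*625)*√A = (625*A)*√A = 625*A^(3/2))
(W(-16) - 11*(-8 - 2))*(y(12, 18) - 486) = (625*(-16)^(3/2) - 11*(-8 - 2))*((-6 + √2*√12) - 486) = (625*(-64*I) - 11*(-10))*((-6 + √2*(2*√3)) - 486) = (-40000*I + 110)*((-6 + 2*√6) - 486) = (110 - 40000*I)*(-492 + 2*√6) = (-492 + 2*√6)*(110 - 40000*I)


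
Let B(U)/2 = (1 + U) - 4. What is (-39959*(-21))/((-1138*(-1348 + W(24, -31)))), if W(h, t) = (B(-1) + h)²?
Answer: 39959/59176 ≈ 0.67526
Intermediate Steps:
B(U) = -6 + 2*U (B(U) = 2*((1 + U) - 4) = 2*(-3 + U) = -6 + 2*U)
W(h, t) = (-8 + h)² (W(h, t) = ((-6 + 2*(-1)) + h)² = ((-6 - 2) + h)² = (-8 + h)²)
(-39959*(-21))/((-1138*(-1348 + W(24, -31)))) = (-39959*(-21))/((-1138*(-1348 + (-8 + 24)²))) = 839139/((-1138*(-1348 + 16²))) = 839139/((-1138*(-1348 + 256))) = 839139/((-1138*(-1092))) = 839139/1242696 = 839139*(1/1242696) = 39959/59176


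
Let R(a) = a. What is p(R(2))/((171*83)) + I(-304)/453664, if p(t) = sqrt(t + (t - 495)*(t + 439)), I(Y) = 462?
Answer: 231/226832 + I*sqrt(217411)/14193 ≈ 0.0010184 + 0.032852*I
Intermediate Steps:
p(t) = sqrt(t + (-495 + t)*(439 + t))
p(R(2))/((171*83)) + I(-304)/453664 = sqrt(-217305 + 2**2 - 55*2)/((171*83)) + 462/453664 = sqrt(-217305 + 4 - 110)/14193 + 462*(1/453664) = sqrt(-217411)*(1/14193) + 231/226832 = (I*sqrt(217411))*(1/14193) + 231/226832 = I*sqrt(217411)/14193 + 231/226832 = 231/226832 + I*sqrt(217411)/14193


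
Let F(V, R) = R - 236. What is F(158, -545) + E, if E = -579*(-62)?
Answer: 35117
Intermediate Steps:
F(V, R) = -236 + R
E = 35898
F(158, -545) + E = (-236 - 545) + 35898 = -781 + 35898 = 35117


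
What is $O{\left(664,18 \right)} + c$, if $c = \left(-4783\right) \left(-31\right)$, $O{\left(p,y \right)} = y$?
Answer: $148291$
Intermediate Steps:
$c = 148273$
$O{\left(664,18 \right)} + c = 18 + 148273 = 148291$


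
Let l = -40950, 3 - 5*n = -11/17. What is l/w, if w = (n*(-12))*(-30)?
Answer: -38675/248 ≈ -155.95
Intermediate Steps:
n = 62/85 (n = ⅗ - (-11)/(5*17) = ⅗ - ⅕*(-11/17) = ⅗ + 11/85 = 62/85 ≈ 0.72941)
w = 4464/17 (w = ((62/85)*(-12))*(-30) = -744/85*(-30) = 4464/17 ≈ 262.59)
l/w = -40950/4464/17 = -40950*17/4464 = -38675/248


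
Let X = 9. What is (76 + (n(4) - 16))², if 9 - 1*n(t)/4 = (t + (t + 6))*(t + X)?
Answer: 399424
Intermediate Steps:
n(t) = 36 - 4*(6 + 2*t)*(9 + t) (n(t) = 36 - 4*(t + (t + 6))*(t + 9) = 36 - 4*(t + (6 + t))*(9 + t) = 36 - 4*(6 + 2*t)*(9 + t))
(76 + (n(4) - 16))² = (76 + ((-180 - 96*4 - 8*4²) - 16))² = (76 + ((-180 - 384 - 8*16) - 16))² = (76 + ((-180 - 384 - 128) - 16))² = (76 + (-692 - 16))² = (76 - 708)² = (-632)² = 399424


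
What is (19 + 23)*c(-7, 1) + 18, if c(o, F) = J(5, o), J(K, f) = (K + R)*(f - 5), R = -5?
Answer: 18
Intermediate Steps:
J(K, f) = (-5 + K)*(-5 + f) (J(K, f) = (K - 5)*(f - 5) = (-5 + K)*(-5 + f))
c(o, F) = 0 (c(o, F) = 25 - 5*5 - 5*o + 5*o = 25 - 25 - 5*o + 5*o = 0)
(19 + 23)*c(-7, 1) + 18 = (19 + 23)*0 + 18 = 42*0 + 18 = 0 + 18 = 18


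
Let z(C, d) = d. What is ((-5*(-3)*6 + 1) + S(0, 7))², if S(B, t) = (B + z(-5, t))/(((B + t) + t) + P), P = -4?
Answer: 840889/100 ≈ 8408.9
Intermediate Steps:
S(B, t) = (B + t)/(-4 + B + 2*t) (S(B, t) = (B + t)/(((B + t) + t) - 4) = (B + t)/((B + 2*t) - 4) = (B + t)/(-4 + B + 2*t))
((-5*(-3)*6 + 1) + S(0, 7))² = ((-5*(-3)*6 + 1) + (0 + 7)/(-4 + 0 + 2*7))² = ((15*6 + 1) + 7/(-4 + 0 + 14))² = ((90 + 1) + 7/10)² = (91 + (⅒)*7)² = (91 + 7/10)² = (917/10)² = 840889/100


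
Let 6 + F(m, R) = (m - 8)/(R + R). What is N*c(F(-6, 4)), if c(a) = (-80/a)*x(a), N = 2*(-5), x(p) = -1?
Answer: 3200/31 ≈ 103.23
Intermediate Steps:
N = -10
F(m, R) = -6 + (-8 + m)/(2*R) (F(m, R) = -6 + (m - 8)/(R + R) = -6 + (-8 + m)/((2*R)) = -6 + (-8 + m)*(1/(2*R)) = -6 + (-8 + m)/(2*R))
c(a) = 80/a (c(a) = -80/a*(-1) = 80/a)
N*c(F(-6, 4)) = -800/((1/2)*(-8 - 6 - 12*4)/4) = -800/((1/2)*(1/4)*(-8 - 6 - 48)) = -800/((1/2)*(1/4)*(-62)) = -800/(-31/4) = -800*(-4)/31 = -10*(-320/31) = 3200/31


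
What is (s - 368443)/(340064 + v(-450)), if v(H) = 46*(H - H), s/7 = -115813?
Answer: -589567/170032 ≈ -3.4674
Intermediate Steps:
s = -810691 (s = 7*(-115813) = -810691)
v(H) = 0 (v(H) = 46*0 = 0)
(s - 368443)/(340064 + v(-450)) = (-810691 - 368443)/(340064 + 0) = -1179134/340064 = -1179134*1/340064 = -589567/170032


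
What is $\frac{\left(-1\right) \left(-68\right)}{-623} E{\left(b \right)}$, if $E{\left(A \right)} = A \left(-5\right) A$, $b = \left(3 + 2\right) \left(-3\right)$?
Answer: $\frac{76500}{623} \approx 122.79$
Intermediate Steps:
$b = -15$ ($b = 5 \left(-3\right) = -15$)
$E{\left(A \right)} = - 5 A^{2}$ ($E{\left(A \right)} = - 5 A A = - 5 A^{2}$)
$\frac{\left(-1\right) \left(-68\right)}{-623} E{\left(b \right)} = \frac{\left(-1\right) \left(-68\right)}{-623} \left(- 5 \left(-15\right)^{2}\right) = 68 \left(- \frac{1}{623}\right) \left(\left(-5\right) 225\right) = \left(- \frac{68}{623}\right) \left(-1125\right) = \frac{76500}{623}$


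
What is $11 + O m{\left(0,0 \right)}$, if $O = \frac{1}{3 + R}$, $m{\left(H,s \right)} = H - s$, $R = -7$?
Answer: $11$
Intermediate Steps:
$O = - \frac{1}{4}$ ($O = \frac{1}{3 - 7} = \frac{1}{-4} = - \frac{1}{4} \approx -0.25$)
$11 + O m{\left(0,0 \right)} = 11 - \frac{0 - 0}{4} = 11 - \frac{0 + 0}{4} = 11 - 0 = 11 + 0 = 11$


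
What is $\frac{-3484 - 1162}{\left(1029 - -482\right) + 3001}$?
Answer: $- \frac{2323}{2256} \approx -1.0297$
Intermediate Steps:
$\frac{-3484 - 1162}{\left(1029 - -482\right) + 3001} = - \frac{4646}{\left(1029 + 482\right) + 3001} = - \frac{4646}{1511 + 3001} = - \frac{4646}{4512} = \left(-4646\right) \frac{1}{4512} = - \frac{2323}{2256}$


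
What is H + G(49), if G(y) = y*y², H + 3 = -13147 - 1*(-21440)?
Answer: 125939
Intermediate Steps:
H = 8290 (H = -3 + (-13147 - 1*(-21440)) = -3 + (-13147 + 21440) = -3 + 8293 = 8290)
G(y) = y³
H + G(49) = 8290 + 49³ = 8290 + 117649 = 125939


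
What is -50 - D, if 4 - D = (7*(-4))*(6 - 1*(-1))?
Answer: -250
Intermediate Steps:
D = 200 (D = 4 - 7*(-4)*(6 - 1*(-1)) = 4 - (-28)*(6 + 1) = 4 - (-28)*7 = 4 - 1*(-196) = 4 + 196 = 200)
-50 - D = -50 - 1*200 = -50 - 200 = -250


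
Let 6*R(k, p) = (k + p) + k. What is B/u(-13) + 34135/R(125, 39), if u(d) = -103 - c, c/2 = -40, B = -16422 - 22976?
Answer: 16096652/6647 ≈ 2421.6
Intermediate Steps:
B = -39398
c = -80 (c = 2*(-40) = -80)
R(k, p) = k/3 + p/6 (R(k, p) = ((k + p) + k)/6 = (p + 2*k)/6 = k/3 + p/6)
u(d) = -23 (u(d) = -103 - 1*(-80) = -103 + 80 = -23)
B/u(-13) + 34135/R(125, 39) = -39398/(-23) + 34135/((⅓)*125 + (⅙)*39) = -39398*(-1/23) + 34135/(125/3 + 13/2) = 39398/23 + 34135/(289/6) = 39398/23 + 34135*(6/289) = 39398/23 + 204810/289 = 16096652/6647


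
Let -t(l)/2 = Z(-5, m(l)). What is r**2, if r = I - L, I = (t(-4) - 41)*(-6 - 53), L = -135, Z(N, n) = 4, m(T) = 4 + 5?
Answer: 9156676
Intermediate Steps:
m(T) = 9
t(l) = -8 (t(l) = -2*4 = -8)
I = 2891 (I = (-8 - 41)*(-6 - 53) = -49*(-59) = 2891)
r = 3026 (r = 2891 - 1*(-135) = 2891 + 135 = 3026)
r**2 = 3026**2 = 9156676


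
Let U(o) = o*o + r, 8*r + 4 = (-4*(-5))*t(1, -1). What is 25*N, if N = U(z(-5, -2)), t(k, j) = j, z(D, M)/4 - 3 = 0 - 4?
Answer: 325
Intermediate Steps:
z(D, M) = -4 (z(D, M) = 12 + 4*(0 - 4) = 12 + 4*(-4) = 12 - 16 = -4)
r = -3 (r = -½ + (-4*(-5)*(-1))/8 = -½ + (20*(-1))/8 = -½ + (⅛)*(-20) = -½ - 5/2 = -3)
U(o) = -3 + o² (U(o) = o*o - 3 = o² - 3 = -3 + o²)
N = 13 (N = -3 + (-4)² = -3 + 16 = 13)
25*N = 25*13 = 325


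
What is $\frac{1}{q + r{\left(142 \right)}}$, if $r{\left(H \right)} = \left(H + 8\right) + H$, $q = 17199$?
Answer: $\frac{1}{17491} \approx 5.7172 \cdot 10^{-5}$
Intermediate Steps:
$r{\left(H \right)} = 8 + 2 H$ ($r{\left(H \right)} = \left(8 + H\right) + H = 8 + 2 H$)
$\frac{1}{q + r{\left(142 \right)}} = \frac{1}{17199 + \left(8 + 2 \cdot 142\right)} = \frac{1}{17199 + \left(8 + 284\right)} = \frac{1}{17199 + 292} = \frac{1}{17491}$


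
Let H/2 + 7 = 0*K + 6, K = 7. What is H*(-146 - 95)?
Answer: 482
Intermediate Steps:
H = -2 (H = -14 + 2*(0*7 + 6) = -14 + 2*(0 + 6) = -14 + 2*6 = -14 + 12 = -2)
H*(-146 - 95) = -2*(-146 - 95) = -2*(-241) = 482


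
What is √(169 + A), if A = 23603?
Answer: 2*√5943 ≈ 154.18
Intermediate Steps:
√(169 + A) = √(169 + 23603) = √23772 = 2*√5943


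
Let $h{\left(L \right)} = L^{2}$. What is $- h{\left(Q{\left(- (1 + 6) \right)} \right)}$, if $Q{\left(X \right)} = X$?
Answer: $-49$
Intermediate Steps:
$- h{\left(Q{\left(- (1 + 6) \right)} \right)} = - \left(- (1 + 6)\right)^{2} = - \left(\left(-1\right) 7\right)^{2} = - \left(-7\right)^{2} = \left(-1\right) 49 = -49$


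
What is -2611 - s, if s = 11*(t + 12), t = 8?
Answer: -2831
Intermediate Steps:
s = 220 (s = 11*(8 + 12) = 11*20 = 220)
-2611 - s = -2611 - 1*220 = -2611 - 220 = -2831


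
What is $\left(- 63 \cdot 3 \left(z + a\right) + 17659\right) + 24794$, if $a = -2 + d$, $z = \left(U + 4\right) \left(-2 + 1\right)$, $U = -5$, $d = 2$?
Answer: $42264$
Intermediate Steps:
$z = 1$ ($z = \left(-5 + 4\right) \left(-2 + 1\right) = \left(-1\right) \left(-1\right) = 1$)
$a = 0$ ($a = -2 + 2 = 0$)
$\left(- 63 \cdot 3 \left(z + a\right) + 17659\right) + 24794 = \left(- 63 \cdot 3 \left(1 + 0\right) + 17659\right) + 24794 = \left(- 63 \cdot 3 \cdot 1 + 17659\right) + 24794 = \left(\left(-63\right) 3 + 17659\right) + 24794 = \left(-189 + 17659\right) + 24794 = 17470 + 24794 = 42264$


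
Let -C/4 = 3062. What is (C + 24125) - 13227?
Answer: -1350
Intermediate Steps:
C = -12248 (C = -4*3062 = -12248)
(C + 24125) - 13227 = (-12248 + 24125) - 13227 = 11877 - 13227 = -1350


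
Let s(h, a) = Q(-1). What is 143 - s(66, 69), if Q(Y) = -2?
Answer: 145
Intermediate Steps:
s(h, a) = -2
143 - s(66, 69) = 143 - 1*(-2) = 143 + 2 = 145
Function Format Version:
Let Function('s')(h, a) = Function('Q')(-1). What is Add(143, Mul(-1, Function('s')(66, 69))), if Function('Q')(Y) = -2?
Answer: 145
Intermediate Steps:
Function('s')(h, a) = -2
Add(143, Mul(-1, Function('s')(66, 69))) = Add(143, Mul(-1, -2)) = Add(143, 2) = 145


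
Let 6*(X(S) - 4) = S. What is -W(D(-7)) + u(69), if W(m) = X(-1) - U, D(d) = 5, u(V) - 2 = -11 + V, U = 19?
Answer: 451/6 ≈ 75.167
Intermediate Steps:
u(V) = -9 + V (u(V) = 2 + (-11 + V) = -9 + V)
X(S) = 4 + S/6
W(m) = -91/6 (W(m) = (4 + (⅙)*(-1)) - 1*19 = (4 - ⅙) - 19 = 23/6 - 19 = -91/6)
-W(D(-7)) + u(69) = -1*(-91/6) + (-9 + 69) = 91/6 + 60 = 451/6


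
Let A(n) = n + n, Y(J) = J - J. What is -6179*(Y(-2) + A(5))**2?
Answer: -617900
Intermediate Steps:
Y(J) = 0
A(n) = 2*n
-6179*(Y(-2) + A(5))**2 = -6179*(0 + 2*5)**2 = -6179*(0 + 10)**2 = -6179*10**2 = -6179*100 = -617900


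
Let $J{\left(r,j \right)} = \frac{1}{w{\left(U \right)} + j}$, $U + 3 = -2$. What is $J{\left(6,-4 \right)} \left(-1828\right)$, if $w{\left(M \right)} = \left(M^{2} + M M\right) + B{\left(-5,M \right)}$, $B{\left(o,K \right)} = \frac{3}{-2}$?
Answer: $- \frac{3656}{89} \approx -41.079$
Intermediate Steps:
$U = -5$ ($U = -3 - 2 = -5$)
$B{\left(o,K \right)} = - \frac{3}{2}$ ($B{\left(o,K \right)} = 3 \left(- \frac{1}{2}\right) = - \frac{3}{2}$)
$w{\left(M \right)} = - \frac{3}{2} + 2 M^{2}$ ($w{\left(M \right)} = \left(M^{2} + M M\right) - \frac{3}{2} = \left(M^{2} + M^{2}\right) - \frac{3}{2} = 2 M^{2} - \frac{3}{2} = - \frac{3}{2} + 2 M^{2}$)
$J{\left(r,j \right)} = \frac{1}{\frac{97}{2} + j}$ ($J{\left(r,j \right)} = \frac{1}{\left(- \frac{3}{2} + 2 \left(-5\right)^{2}\right) + j} = \frac{1}{\left(- \frac{3}{2} + 2 \cdot 25\right) + j} = \frac{1}{\left(- \frac{3}{2} + 50\right) + j} = \frac{1}{\frac{97}{2} + j}$)
$J{\left(6,-4 \right)} \left(-1828\right) = \frac{2}{97 + 2 \left(-4\right)} \left(-1828\right) = \frac{2}{97 - 8} \left(-1828\right) = \frac{2}{89} \left(-1828\right) = - \frac{3656}{89}$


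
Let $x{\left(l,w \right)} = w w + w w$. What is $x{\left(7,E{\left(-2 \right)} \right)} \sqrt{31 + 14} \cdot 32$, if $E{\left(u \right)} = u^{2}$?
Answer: $3072 \sqrt{5} \approx 6869.2$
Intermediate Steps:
$x{\left(l,w \right)} = 2 w^{2}$ ($x{\left(l,w \right)} = w^{2} + w^{2} = 2 w^{2}$)
$x{\left(7,E{\left(-2 \right)} \right)} \sqrt{31 + 14} \cdot 32 = 2 \left(\left(-2\right)^{2}\right)^{2} \sqrt{31 + 14} \cdot 32 = 2 \cdot 4^{2} \sqrt{45} \cdot 32 = 2 \cdot 16 \cdot 3 \sqrt{5} \cdot 32 = 32 \cdot 3 \sqrt{5} \cdot 32 = 96 \sqrt{5} \cdot 32 = 3072 \sqrt{5}$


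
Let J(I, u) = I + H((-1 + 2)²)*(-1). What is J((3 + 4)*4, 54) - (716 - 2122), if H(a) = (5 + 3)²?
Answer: 1370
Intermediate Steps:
H(a) = 64 (H(a) = 8² = 64)
J(I, u) = -64 + I (J(I, u) = I + 64*(-1) = I - 64 = -64 + I)
J((3 + 4)*4, 54) - (716 - 2122) = (-64 + (3 + 4)*4) - (716 - 2122) = (-64 + 7*4) - 1*(-1406) = (-64 + 28) + 1406 = -36 + 1406 = 1370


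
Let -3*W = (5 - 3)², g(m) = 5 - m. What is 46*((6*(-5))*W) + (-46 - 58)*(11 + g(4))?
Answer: 592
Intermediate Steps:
W = -4/3 (W = -(5 - 3)²/3 = -⅓*2² = -⅓*4 = -4/3 ≈ -1.3333)
46*((6*(-5))*W) + (-46 - 58)*(11 + g(4)) = 46*((6*(-5))*(-4/3)) + (-46 - 58)*(11 + (5 - 1*4)) = 46*(-30*(-4/3)) - 104*(11 + (5 - 4)) = 46*40 - 104*(11 + 1) = 1840 - 104*12 = 1840 - 1248 = 592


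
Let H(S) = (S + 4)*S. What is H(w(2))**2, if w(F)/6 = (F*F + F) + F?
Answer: 6230016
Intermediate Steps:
w(F) = 6*F**2 + 12*F (w(F) = 6*((F*F + F) + F) = 6*((F**2 + F) + F) = 6*((F + F**2) + F) = 6*(F**2 + 2*F) = 6*F**2 + 12*F)
H(S) = S*(4 + S) (H(S) = (4 + S)*S = S*(4 + S))
H(w(2))**2 = ((6*2*(2 + 2))*(4 + 6*2*(2 + 2)))**2 = ((6*2*4)*(4 + 6*2*4))**2 = (48*(4 + 48))**2 = (48*52)**2 = 2496**2 = 6230016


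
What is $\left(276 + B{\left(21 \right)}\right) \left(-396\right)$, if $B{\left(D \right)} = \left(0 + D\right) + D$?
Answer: $-125928$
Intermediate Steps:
$B{\left(D \right)} = 2 D$ ($B{\left(D \right)} = D + D = 2 D$)
$\left(276 + B{\left(21 \right)}\right) \left(-396\right) = \left(276 + 2 \cdot 21\right) \left(-396\right) = \left(276 + 42\right) \left(-396\right) = 318 \left(-396\right) = -125928$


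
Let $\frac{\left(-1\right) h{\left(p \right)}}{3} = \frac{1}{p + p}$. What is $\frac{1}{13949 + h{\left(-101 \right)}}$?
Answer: $\frac{202}{2817701} \approx 7.169 \cdot 10^{-5}$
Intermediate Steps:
$h{\left(p \right)} = - \frac{3}{2 p}$ ($h{\left(p \right)} = - \frac{3}{p + p} = - \frac{3}{2 p}$)
$\frac{1}{13949 + h{\left(-101 \right)}} = \frac{1}{13949 - \frac{3}{2 \left(-101\right)}} = \frac{1}{13949 - - \frac{3}{202}} = \frac{1}{13949 + \frac{3}{202}} = \frac{1}{\frac{2817701}{202}} = \frac{202}{2817701}$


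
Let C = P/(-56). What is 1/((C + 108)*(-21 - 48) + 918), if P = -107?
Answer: -56/373287 ≈ -0.00015002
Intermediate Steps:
C = 107/56 (C = -107/(-56) = -107*(-1/56) = 107/56 ≈ 1.9107)
1/((C + 108)*(-21 - 48) + 918) = 1/((107/56 + 108)*(-21 - 48) + 918) = 1/((6155/56)*(-69) + 918) = 1/(-424695/56 + 918) = 1/(-373287/56) = -56/373287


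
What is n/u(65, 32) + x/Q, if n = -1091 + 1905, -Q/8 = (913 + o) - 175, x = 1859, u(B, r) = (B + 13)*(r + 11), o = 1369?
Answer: 87043/657384 ≈ 0.13241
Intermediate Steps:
u(B, r) = (11 + r)*(13 + B) (u(B, r) = (13 + B)*(11 + r) = (11 + r)*(13 + B))
Q = -16856 (Q = -8*((913 + 1369) - 175) = -8*(2282 - 175) = -8*2107 = -16856)
n = 814
n/u(65, 32) + x/Q = 814/(143 + 11*65 + 13*32 + 65*32) + 1859/(-16856) = 814/(143 + 715 + 416 + 2080) + 1859*(-1/16856) = 814/3354 - 1859/16856 = 814*(1/3354) - 1859/16856 = 407/1677 - 1859/16856 = 87043/657384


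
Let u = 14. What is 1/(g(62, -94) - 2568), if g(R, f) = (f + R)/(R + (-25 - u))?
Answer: -23/59096 ≈ -0.00038920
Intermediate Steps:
g(R, f) = (R + f)/(-39 + R) (g(R, f) = (f + R)/(R + (-25 - 1*14)) = (R + f)/(R + (-25 - 14)) = (R + f)/(R - 39) = (R + f)/(-39 + R))
1/(g(62, -94) - 2568) = 1/((62 - 94)/(-39 + 62) - 2568) = 1/(-32/23 - 2568) = 1/(-59096/23) = -23/59096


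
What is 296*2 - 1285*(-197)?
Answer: 253737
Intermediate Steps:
296*2 - 1285*(-197) = 592 + 253145 = 253737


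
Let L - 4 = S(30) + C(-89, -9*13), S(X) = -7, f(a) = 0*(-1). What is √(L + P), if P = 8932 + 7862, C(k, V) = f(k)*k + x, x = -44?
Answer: √16747 ≈ 129.41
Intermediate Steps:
f(a) = 0
C(k, V) = -44 (C(k, V) = 0*k - 44 = 0 - 44 = -44)
L = -47 (L = 4 + (-7 - 44) = 4 - 51 = -47)
P = 16794
√(L + P) = √(-47 + 16794) = √16747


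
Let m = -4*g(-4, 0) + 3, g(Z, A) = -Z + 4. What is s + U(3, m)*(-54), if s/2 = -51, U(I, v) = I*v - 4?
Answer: 4812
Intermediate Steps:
g(Z, A) = 4 - Z
m = -29 (m = -4*(4 - 1*(-4)) + 3 = -4*(4 + 4) + 3 = -4*8 + 3 = -32 + 3 = -29)
U(I, v) = -4 + I*v
s = -102 (s = 2*(-51) = -102)
s + U(3, m)*(-54) = -102 + (-4 + 3*(-29))*(-54) = -102 + (-4 - 87)*(-54) = -102 - 91*(-54) = -102 + 4914 = 4812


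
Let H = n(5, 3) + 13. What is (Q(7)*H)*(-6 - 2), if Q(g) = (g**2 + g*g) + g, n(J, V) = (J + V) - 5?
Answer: -13440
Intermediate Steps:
n(J, V) = -5 + J + V
Q(g) = g + 2*g**2 (Q(g) = (g**2 + g**2) + g = 2*g**2 + g = g + 2*g**2)
H = 16 (H = (-5 + 5 + 3) + 13 = 3 + 13 = 16)
(Q(7)*H)*(-6 - 2) = ((7*(1 + 2*7))*16)*(-6 - 2) = ((7*(1 + 14))*16)*(-8) = ((7*15)*16)*(-8) = (105*16)*(-8) = 1680*(-8) = -13440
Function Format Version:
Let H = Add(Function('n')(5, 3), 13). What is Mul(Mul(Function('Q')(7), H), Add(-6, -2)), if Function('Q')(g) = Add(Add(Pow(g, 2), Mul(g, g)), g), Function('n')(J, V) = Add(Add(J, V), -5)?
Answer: -13440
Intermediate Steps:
Function('n')(J, V) = Add(-5, J, V)
Function('Q')(g) = Add(g, Mul(2, Pow(g, 2))) (Function('Q')(g) = Add(Add(Pow(g, 2), Pow(g, 2)), g) = Add(Mul(2, Pow(g, 2)), g) = Add(g, Mul(2, Pow(g, 2))))
H = 16 (H = Add(Add(-5, 5, 3), 13) = Add(3, 13) = 16)
Mul(Mul(Function('Q')(7), H), Add(-6, -2)) = Mul(Mul(Mul(7, Add(1, Mul(2, 7))), 16), Add(-6, -2)) = Mul(Mul(Mul(7, Add(1, 14)), 16), -8) = Mul(Mul(Mul(7, 15), 16), -8) = Mul(Mul(105, 16), -8) = Mul(1680, -8) = -13440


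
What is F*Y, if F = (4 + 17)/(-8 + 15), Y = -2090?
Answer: -6270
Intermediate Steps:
F = 3 (F = 21/7 = 21*(⅐) = 3)
F*Y = 3*(-2090) = -6270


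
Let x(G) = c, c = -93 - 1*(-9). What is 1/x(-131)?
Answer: -1/84 ≈ -0.011905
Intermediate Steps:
c = -84 (c = -93 + 9 = -84)
x(G) = -84
1/x(-131) = 1/(-84) = -1/84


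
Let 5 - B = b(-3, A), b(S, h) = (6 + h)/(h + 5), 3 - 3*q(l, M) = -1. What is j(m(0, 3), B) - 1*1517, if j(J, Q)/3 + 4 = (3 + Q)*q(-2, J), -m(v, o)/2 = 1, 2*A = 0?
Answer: -7509/5 ≈ -1501.8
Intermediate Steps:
A = 0 (A = (1/2)*0 = 0)
m(v, o) = -2 (m(v, o) = -2*1 = -2)
q(l, M) = 4/3 (q(l, M) = 1 - 1/3*(-1) = 1 + 1/3 = 4/3)
b(S, h) = (6 + h)/(5 + h)
B = 19/5 (B = 5 - (6 + 0)/(5 + 0) = 5 - 6/5 = 19/5 ≈ 3.8000)
j(J, Q) = 4*Q (j(J, Q) = -12 + 3*((3 + Q)*(4/3)) = -12 + 3*(4 + 4*Q/3) = -12 + (12 + 4*Q) = 4*Q)
j(m(0, 3), B) - 1*1517 = 4*(19/5) - 1*1517 = 76/5 - 1517 = -7509/5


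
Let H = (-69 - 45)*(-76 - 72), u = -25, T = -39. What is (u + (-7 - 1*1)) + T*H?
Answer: -658041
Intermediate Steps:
H = 16872 (H = -114*(-148) = 16872)
(u + (-7 - 1*1)) + T*H = (-25 + (-7 - 1*1)) - 39*16872 = (-25 + (-7 - 1)) - 658008 = (-25 - 8) - 658008 = -33 - 658008 = -658041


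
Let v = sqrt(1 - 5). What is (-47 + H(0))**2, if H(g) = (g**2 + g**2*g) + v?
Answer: 2205 - 188*I ≈ 2205.0 - 188.0*I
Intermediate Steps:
v = 2*I (v = sqrt(-4) = 2*I ≈ 2.0*I)
H(g) = g**2 + g**3 + 2*I (H(g) = (g**2 + g**2*g) + 2*I = (g**2 + g**3) + 2*I = g**2 + g**3 + 2*I)
(-47 + H(0))**2 = (-47 + (0**2 + 0**3 + 2*I))**2 = (-47 + (0 + 0 + 2*I))**2 = (-47 + 2*I)**2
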